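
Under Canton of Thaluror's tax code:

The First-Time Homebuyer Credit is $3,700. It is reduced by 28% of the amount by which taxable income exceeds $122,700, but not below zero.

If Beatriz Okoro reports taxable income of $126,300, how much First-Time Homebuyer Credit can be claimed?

First-Time Homebuyer Credit: 28% of the $3,600 excess over $122,700 is $1,008; credit = $3,700 − $1,008 = $2,692.

$2,692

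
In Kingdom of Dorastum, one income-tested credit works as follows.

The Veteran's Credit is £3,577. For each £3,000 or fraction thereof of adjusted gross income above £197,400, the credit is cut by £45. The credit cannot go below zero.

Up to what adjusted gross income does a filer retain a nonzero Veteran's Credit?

£434,400

After 79 increments the reduction is 79 × £45 = £3,555, leaving £22; one more increment wipes it out. Increment 79 ends at excess 79 × £3,000 = £237,000, so the highest qualifying income is £197,400 + £237,000 = £434,400.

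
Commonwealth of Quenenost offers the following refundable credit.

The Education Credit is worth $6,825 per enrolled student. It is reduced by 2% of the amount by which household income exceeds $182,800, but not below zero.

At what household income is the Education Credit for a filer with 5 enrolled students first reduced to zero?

$1,889,050

Full credit = 5 × $6,825 = $34,125.
The credit falls by 2% of each dollar above $182,800, so it reaches zero when the excess is $34,125 / 2% = $1,706,250: income = $182,800 + $1,706,250 = $1,889,050.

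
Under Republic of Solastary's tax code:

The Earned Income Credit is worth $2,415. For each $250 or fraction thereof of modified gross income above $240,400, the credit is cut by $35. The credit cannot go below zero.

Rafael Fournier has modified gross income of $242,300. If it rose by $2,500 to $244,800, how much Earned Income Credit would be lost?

At $242,300 — income exceeds $240,400 by $1,900, which is 8 full-or-partial $250 increments; reduction = 8 × $35 = $280, leaving $2,135.
At $244,800 — income exceeds $240,400 by $4,400, which is 18 full-or-partial $250 increments; reduction = 18 × $35 = $630, leaving $1,785.
Lost: $2,135 − $1,785 = $350.

$350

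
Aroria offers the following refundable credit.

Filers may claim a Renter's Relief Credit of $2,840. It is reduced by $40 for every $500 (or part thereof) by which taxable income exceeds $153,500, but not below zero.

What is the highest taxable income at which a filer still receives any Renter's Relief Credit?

After 70 increments the reduction is 70 × $40 = $2,800, leaving $40; one more increment wipes it out. Increment 70 ends at excess 70 × $500 = $35,000, so the highest qualifying income is $153,500 + $35,000 = $188,500.

$188,500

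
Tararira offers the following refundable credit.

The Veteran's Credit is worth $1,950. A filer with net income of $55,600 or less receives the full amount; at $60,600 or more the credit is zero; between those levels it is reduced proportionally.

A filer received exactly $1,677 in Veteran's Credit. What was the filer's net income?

$56,300

$1,677 is 1,677/1,950 of the full $1,950, so 273/1,950 of the $5,000 range has been used: income = $55,600 + $5,000 × 273/1,950 = $56,300.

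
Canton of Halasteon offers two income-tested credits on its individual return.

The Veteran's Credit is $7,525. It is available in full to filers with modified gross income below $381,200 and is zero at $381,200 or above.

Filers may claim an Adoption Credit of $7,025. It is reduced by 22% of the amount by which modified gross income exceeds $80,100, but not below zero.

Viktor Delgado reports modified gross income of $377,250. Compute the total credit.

$7,525

Veteran's Credit: $377,250 is below the $381,200 cutoff, so the full $7,525 applies.
Adoption Credit: 22% of the $297,150 excess over $80,100 is $65,373 ≥ base, so the credit is $0.
Total: $7,525 + $0 = $7,525.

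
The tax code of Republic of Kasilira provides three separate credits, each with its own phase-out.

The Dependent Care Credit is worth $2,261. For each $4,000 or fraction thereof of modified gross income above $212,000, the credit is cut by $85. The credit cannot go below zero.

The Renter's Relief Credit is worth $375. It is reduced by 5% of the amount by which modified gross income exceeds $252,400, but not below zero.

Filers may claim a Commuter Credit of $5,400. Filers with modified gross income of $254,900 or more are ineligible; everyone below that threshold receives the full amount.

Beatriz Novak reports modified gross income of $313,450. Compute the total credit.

Dependent Care Credit: income exceeds $212,000 by $101,450, which is 26 full-or-partial $4,000 increments; reduction = 26 × $85 = $2,210, leaving $51.
Renter's Relief Credit: 5% of the $61,050 excess over $252,400 is $3,052.50 ≥ base, so the credit is $0.
Commuter Credit: $313,450 meets or exceeds the $254,900 cutoff, so the credit is $0.
Total: $51 + $0 + $0 = $51.

$51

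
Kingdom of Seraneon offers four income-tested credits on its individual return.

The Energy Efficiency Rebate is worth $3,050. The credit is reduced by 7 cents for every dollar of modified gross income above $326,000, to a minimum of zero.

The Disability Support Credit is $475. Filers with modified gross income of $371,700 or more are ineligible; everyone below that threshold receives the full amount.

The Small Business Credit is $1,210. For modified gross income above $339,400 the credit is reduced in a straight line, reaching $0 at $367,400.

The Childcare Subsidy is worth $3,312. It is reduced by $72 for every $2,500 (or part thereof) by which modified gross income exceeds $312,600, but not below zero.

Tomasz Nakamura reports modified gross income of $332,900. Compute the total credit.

$6,916

Energy Efficiency Rebate: 7% of the $6,900 excess over $326,000 is $483; credit = $3,050 − $483 = $2,567.
Disability Support Credit: $332,900 is below the $371,700 cutoff, so the full $475 applies.
Small Business Credit: $332,900 is at or below the $339,400 threshold, so the full $1,210 applies.
Childcare Subsidy: income exceeds $312,600 by $20,300, which is 9 full-or-partial $2,500 increments; reduction = 9 × $72 = $648, leaving $2,664.
Total: $2,567 + $475 + $1,210 + $2,664 = $6,916.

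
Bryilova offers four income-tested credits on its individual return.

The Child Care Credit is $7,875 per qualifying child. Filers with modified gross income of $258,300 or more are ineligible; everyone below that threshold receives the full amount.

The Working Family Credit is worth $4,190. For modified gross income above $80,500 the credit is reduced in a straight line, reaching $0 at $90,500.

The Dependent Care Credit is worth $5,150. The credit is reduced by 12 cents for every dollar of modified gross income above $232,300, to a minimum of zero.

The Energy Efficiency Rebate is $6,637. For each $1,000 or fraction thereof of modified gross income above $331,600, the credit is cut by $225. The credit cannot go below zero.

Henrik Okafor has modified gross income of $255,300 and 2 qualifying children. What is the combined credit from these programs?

$24,777

Child Care Credit: base = 2 × $7,875 = $15,750. $255,300 is below the $258,300 cutoff, so the full $15,750 applies.
Working Family Credit: $255,300 is at or above $90,500, so the credit is $0.
Dependent Care Credit: 12% of the $23,000 excess over $232,300 is $2,760; credit = $5,150 − $2,760 = $2,390.
Energy Efficiency Rebate: $255,300 is at or below the $331,600 threshold, so the full $6,637 applies.
Total: $15,750 + $0 + $2,390 + $6,637 = $24,777.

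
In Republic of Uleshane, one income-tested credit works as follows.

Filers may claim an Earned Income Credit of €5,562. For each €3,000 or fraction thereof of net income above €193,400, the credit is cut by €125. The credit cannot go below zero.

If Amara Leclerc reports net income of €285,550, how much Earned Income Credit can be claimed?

Earned Income Credit: income exceeds €193,400 by €92,150, which is 31 full-or-partial €3,000 increments; reduction = 31 × €125 = €3,875, leaving €1,687.

€1,687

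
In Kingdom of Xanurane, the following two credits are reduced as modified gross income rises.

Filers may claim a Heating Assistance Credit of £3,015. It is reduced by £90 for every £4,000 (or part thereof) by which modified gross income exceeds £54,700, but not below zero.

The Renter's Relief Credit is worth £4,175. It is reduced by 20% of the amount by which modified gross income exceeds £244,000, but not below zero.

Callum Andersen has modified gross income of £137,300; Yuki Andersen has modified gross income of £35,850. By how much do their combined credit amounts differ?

Callum (£137,300): Heating Assistance Credit: income exceeds £54,700 by £82,600, which is 21 full-or-partial £4,000 increments; reduction = 21 × £90 = £1,890, leaving £1,125. Renter's Relief Credit: £137,300 is at or below the £244,000 threshold, so the full £4,175 applies. total £1,125 + £4,175 = £5,300
Yuki (£35,850): Heating Assistance Credit: £35,850 is at or below the £54,700 threshold, so the full £3,015 applies. Renter's Relief Credit: £35,850 is at or below the £244,000 threshold, so the full £4,175 applies. total £3,015 + £4,175 = £7,190
Difference: |£5,300 − £7,190| = £1,890.

£1,890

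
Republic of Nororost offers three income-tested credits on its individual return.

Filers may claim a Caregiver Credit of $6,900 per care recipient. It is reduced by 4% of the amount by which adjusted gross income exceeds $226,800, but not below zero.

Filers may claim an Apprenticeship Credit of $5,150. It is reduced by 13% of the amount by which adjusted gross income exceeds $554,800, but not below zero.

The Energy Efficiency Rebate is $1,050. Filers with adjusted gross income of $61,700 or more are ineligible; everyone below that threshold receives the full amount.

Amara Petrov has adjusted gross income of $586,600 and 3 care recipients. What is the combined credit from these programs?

$7,324

Caregiver Credit: base = 3 × $6,900 = $20,700. 4% of the $359,800 excess over $226,800 is $14,392; credit = $20,700 − $14,392 = $6,308.
Apprenticeship Credit: 13% of the $31,800 excess over $554,800 is $4,134; credit = $5,150 − $4,134 = $1,016.
Energy Efficiency Rebate: $586,600 meets or exceeds the $61,700 cutoff, so the credit is $0.
Total: $6,308 + $1,016 + $0 = $7,324.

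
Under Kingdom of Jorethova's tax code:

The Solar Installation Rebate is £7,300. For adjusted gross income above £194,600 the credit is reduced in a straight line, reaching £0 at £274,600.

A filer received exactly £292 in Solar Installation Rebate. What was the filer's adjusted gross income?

£271,400

£292 is 292/7,300 of the full £7,300, so 7,008/7,300 of the £80,000 range has been used: income = £194,600 + £80,000 × 7,008/7,300 = £271,400.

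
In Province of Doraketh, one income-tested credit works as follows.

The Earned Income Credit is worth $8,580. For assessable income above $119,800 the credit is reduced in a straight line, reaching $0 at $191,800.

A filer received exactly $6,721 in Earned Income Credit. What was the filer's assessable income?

$135,400

$6,721 is 6,721/8,580 of the full $8,580, so 1,859/8,580 of the $72,000 range has been used: income = $119,800 + $72,000 × 1,859/8,580 = $135,400.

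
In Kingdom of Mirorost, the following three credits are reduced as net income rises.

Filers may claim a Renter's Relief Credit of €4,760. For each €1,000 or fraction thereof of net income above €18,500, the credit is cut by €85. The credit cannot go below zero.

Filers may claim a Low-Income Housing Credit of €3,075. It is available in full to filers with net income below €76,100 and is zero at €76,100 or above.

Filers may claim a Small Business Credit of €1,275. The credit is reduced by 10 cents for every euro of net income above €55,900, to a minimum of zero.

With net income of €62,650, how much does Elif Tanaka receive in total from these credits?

Renter's Relief Credit: income exceeds €18,500 by €44,150, which is 45 full-or-partial €1,000 increments; reduction = 45 × €85 = €3,825, leaving €935.
Low-Income Housing Credit: €62,650 is below the €76,100 cutoff, so the full €3,075 applies.
Small Business Credit: 10% of the €6,750 excess over €55,900 is €675; credit = €1,275 − €675 = €600.
Total: €935 + €3,075 + €600 = €4,610.

€4,610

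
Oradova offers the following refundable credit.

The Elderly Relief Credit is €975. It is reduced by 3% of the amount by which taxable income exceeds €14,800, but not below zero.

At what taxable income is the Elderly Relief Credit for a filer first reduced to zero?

The credit falls by 3% of each euro above €14,800, so it reaches zero when the excess is €975 / 3% = €32,500: income = €14,800 + €32,500 = €47,300.

€47,300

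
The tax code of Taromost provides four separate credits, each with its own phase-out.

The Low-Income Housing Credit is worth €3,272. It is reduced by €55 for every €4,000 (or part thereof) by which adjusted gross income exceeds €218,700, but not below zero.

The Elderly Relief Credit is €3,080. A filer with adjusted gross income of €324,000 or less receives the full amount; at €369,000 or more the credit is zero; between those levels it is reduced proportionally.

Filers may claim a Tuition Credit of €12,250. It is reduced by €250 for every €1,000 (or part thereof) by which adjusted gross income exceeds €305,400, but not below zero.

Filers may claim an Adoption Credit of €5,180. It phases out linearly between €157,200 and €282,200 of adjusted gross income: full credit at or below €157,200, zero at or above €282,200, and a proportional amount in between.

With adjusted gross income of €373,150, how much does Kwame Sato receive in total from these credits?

€1,127

Low-Income Housing Credit: income exceeds €218,700 by €154,450, which is 39 full-or-partial €4,000 increments; reduction = 39 × €55 = €2,145, leaving €1,127.
Elderly Relief Credit: €373,150 is at or above €369,000, so the credit is €0.
Tuition Credit: income exceeds €305,400 by €67,750 → 68 increments × €250 = €17,000 ≥ base, so the credit is €0.
Adoption Credit: €373,150 is at or above €282,200, so the credit is €0.
Total: €1,127 + €0 + €0 + €0 = €1,127.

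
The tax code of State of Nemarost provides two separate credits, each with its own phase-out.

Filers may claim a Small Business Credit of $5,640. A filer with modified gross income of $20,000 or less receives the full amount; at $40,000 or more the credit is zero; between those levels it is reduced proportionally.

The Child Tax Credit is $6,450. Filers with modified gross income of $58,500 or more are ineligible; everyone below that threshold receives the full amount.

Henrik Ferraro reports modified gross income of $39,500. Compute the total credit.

Small Business Credit: $39,500 is $19,500 into a $20,000 phase-out range, leaving 500/20,000 of the credit: $5,640 × 500/20,000 = $141.
Child Tax Credit: $39,500 is below the $58,500 cutoff, so the full $6,450 applies.
Total: $141 + $6,450 = $6,591.

$6,591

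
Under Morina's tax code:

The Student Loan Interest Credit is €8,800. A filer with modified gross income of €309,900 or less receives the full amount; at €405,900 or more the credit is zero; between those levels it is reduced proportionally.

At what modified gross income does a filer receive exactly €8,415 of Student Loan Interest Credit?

€8,415 is 8,415/8,800 of the full €8,800, so 385/8,800 of the €96,000 range has been used: income = €309,900 + €96,000 × 385/8,800 = €314,100.

€314,100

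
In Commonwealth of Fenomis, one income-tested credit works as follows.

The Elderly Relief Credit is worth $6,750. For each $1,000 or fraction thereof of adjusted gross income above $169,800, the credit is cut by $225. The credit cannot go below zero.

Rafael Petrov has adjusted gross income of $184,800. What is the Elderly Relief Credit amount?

Elderly Relief Credit: income exceeds $169,800 by $15,000, which is 15 full-or-partial $1,000 increments; reduction = 15 × $225 = $3,375, leaving $3,375.

$3,375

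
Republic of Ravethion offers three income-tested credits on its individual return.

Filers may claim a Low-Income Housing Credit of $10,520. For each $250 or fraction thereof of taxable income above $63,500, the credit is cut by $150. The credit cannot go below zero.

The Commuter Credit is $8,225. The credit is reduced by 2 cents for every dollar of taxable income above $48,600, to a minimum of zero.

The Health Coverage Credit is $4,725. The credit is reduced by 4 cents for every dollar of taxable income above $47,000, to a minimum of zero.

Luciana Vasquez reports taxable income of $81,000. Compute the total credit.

Low-Income Housing Credit: income exceeds $63,500 by $17,500, which is 70 full-or-partial $250 increments; reduction = 70 × $150 = $10,500, leaving $20.
Commuter Credit: 2% of the $32,400 excess over $48,600 is $648; credit = $8,225 − $648 = $7,577.
Health Coverage Credit: 4% of the $34,000 excess over $47,000 is $1,360; credit = $4,725 − $1,360 = $3,365.
Total: $20 + $7,577 + $3,365 = $10,962.

$10,962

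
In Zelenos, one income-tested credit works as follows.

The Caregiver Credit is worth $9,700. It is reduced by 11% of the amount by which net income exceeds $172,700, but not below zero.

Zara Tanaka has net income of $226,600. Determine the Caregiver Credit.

Caregiver Credit: 11% of the $53,900 excess over $172,700 is $5,929; credit = $9,700 − $5,929 = $3,771.

$3,771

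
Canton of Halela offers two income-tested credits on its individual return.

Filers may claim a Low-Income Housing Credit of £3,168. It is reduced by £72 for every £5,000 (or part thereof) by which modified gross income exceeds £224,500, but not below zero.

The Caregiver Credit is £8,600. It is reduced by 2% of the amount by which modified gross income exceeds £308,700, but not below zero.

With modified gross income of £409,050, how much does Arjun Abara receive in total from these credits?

£7,097

Low-Income Housing Credit: income exceeds £224,500 by £184,550, which is 37 full-or-partial £5,000 increments; reduction = 37 × £72 = £2,664, leaving £504.
Caregiver Credit: 2% of the £100,350 excess over £308,700 is £2,007; credit = £8,600 − £2,007 = £6,593.
Total: £504 + £6,593 = £7,097.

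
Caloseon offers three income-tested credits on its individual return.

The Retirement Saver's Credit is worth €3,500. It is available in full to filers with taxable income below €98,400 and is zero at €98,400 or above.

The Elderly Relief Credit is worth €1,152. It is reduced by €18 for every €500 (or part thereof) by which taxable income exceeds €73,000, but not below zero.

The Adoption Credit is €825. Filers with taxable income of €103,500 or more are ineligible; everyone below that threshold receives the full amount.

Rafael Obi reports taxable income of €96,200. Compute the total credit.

€4,631

Retirement Saver's Credit: €96,200 is below the €98,400 cutoff, so the full €3,500 applies.
Elderly Relief Credit: income exceeds €73,000 by €23,200, which is 47 full-or-partial €500 increments; reduction = 47 × €18 = €846, leaving €306.
Adoption Credit: €96,200 is below the €103,500 cutoff, so the full €825 applies.
Total: €3,500 + €306 + €825 = €4,631.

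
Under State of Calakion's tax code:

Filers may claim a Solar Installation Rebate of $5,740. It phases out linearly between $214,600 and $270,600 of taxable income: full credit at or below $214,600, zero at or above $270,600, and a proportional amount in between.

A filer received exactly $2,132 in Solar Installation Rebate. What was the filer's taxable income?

$249,800

$2,132 is 2,132/5,740 of the full $5,740, so 3,608/5,740 of the $56,000 range has been used: income = $214,600 + $56,000 × 3,608/5,740 = $249,800.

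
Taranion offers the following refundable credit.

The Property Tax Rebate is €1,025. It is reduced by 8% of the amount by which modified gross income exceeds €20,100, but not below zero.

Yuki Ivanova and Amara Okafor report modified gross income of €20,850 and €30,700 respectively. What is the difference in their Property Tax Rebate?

€788

Yuki (€20,850): Property Tax Rebate: 8% of the €750 excess over €20,100 is €60; credit = €1,025 − €60 = €965.
Amara (€30,700): Property Tax Rebate: 8% of the €10,600 excess over €20,100 is €848; credit = €1,025 − €848 = €177.
Difference: |€965 − €177| = €788.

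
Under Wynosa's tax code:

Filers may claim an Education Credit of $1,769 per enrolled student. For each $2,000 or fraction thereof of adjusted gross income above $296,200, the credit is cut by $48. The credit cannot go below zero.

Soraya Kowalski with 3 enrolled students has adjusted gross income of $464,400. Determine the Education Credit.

$1,227

Education Credit: base = 3 × $1,769 = $5,307. income exceeds $296,200 by $168,200, which is 85 full-or-partial $2,000 increments; reduction = 85 × $48 = $4,080, leaving $1,227.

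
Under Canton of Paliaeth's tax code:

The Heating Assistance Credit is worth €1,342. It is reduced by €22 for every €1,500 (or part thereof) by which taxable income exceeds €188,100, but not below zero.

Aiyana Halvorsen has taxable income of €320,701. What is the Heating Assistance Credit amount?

€0

Heating Assistance Credit: income exceeds €188,100 by €132,601 → 89 increments × €22 = €1,958 ≥ base, so the credit is €0.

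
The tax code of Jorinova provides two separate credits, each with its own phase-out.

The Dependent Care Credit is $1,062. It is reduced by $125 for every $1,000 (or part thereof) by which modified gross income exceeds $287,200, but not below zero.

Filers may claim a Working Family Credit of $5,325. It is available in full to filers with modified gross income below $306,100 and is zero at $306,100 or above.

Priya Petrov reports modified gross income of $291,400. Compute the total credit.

Dependent Care Credit: income exceeds $287,200 by $4,200, which is 5 full-or-partial $1,000 increments; reduction = 5 × $125 = $625, leaving $437.
Working Family Credit: $291,400 is below the $306,100 cutoff, so the full $5,325 applies.
Total: $437 + $5,325 = $5,762.

$5,762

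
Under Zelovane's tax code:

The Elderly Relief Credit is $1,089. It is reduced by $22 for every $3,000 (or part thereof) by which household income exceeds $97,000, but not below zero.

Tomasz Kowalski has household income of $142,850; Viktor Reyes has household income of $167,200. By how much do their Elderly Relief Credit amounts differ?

Tomasz ($142,850): Elderly Relief Credit: income exceeds $97,000 by $45,850, which is 16 full-or-partial $3,000 increments; reduction = 16 × $22 = $352, leaving $737.
Viktor ($167,200): Elderly Relief Credit: income exceeds $97,000 by $70,200, which is 24 full-or-partial $3,000 increments; reduction = 24 × $22 = $528, leaving $561.
Difference: |$737 − $561| = $176.

$176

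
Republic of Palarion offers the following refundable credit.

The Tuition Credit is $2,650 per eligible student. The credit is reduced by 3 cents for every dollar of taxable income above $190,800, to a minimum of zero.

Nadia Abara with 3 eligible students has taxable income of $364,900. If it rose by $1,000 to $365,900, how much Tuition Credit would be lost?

$30

At $364,900 — base = 3 × $2,650 = $7,950. 3% of the $174,100 excess over $190,800 is $5,223; credit = $7,950 − $5,223 = $2,727.
At $365,900 — base = 3 × $2,650 = $7,950. 3% of the $175,100 excess over $190,800 is $5,253; credit = $7,950 − $5,253 = $2,697.
Lost: $2,727 − $2,697 = $30.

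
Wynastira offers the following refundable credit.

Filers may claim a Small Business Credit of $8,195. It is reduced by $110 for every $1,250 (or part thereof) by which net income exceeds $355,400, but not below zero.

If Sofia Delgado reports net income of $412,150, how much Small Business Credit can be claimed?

$3,135

Small Business Credit: income exceeds $355,400 by $56,750, which is 46 full-or-partial $1,250 increments; reduction = 46 × $110 = $5,060, leaving $3,135.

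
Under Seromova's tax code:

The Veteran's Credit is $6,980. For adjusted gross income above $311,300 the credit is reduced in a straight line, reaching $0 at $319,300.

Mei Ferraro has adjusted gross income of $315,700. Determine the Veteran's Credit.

$3,141

Veteran's Credit: $315,700 is $4,400 into a $8,000 phase-out range, leaving 3,600/8,000 of the credit: $6,980 × 3,600/8,000 = $3,141.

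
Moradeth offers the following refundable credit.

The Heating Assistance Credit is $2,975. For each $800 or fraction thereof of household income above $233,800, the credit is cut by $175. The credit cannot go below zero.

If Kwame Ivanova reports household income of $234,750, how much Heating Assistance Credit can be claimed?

$2,625

Heating Assistance Credit: income exceeds $233,800 by $950, which is 2 full-or-partial $800 increments; reduction = 2 × $175 = $350, leaving $2,625.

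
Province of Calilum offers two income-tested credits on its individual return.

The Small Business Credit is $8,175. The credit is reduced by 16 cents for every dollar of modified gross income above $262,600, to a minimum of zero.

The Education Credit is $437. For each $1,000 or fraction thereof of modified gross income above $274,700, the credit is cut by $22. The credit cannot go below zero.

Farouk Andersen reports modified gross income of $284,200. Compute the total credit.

Small Business Credit: 16% of the $21,600 excess over $262,600 is $3,456; credit = $8,175 − $3,456 = $4,719.
Education Credit: income exceeds $274,700 by $9,500, which is 10 full-or-partial $1,000 increments; reduction = 10 × $22 = $220, leaving $217.
Total: $4,719 + $217 = $4,936.

$4,936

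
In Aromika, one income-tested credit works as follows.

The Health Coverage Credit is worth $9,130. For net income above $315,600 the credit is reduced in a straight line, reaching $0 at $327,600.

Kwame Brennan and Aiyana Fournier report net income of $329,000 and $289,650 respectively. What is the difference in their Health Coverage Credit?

Kwame ($329,000): Health Coverage Credit: $329,000 is at or above $327,600, so the credit is $0.
Aiyana ($289,650): Health Coverage Credit: $289,650 is at or below the $315,600 threshold, so the full $9,130 applies.
Difference: |$0 − $9,130| = $9,130.

$9,130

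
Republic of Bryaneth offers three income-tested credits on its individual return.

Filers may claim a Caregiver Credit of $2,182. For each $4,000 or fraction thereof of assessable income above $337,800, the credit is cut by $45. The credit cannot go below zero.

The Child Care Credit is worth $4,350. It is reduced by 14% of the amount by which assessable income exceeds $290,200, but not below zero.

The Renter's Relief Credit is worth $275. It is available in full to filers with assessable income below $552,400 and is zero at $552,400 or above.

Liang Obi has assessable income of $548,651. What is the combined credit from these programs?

Caregiver Credit: income exceeds $337,800 by $210,851 → 53 increments × $45 = $2,385 ≥ base, so the credit is $0.
Child Care Credit: 14% of the $258,451 excess over $290,200 is $36,183.14 ≥ base, so the credit is $0.
Renter's Relief Credit: $548,651 is below the $552,400 cutoff, so the full $275 applies.
Total: $0 + $0 + $275 = $275.

$275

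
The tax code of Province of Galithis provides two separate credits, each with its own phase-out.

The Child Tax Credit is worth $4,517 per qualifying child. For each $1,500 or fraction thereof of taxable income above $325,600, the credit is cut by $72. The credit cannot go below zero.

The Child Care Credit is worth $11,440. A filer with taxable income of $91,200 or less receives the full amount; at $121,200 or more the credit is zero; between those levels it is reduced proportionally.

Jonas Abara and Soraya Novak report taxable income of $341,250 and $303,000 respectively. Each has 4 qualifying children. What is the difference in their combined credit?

Jonas ($341,250): Child Tax Credit: base = 4 × $4,517 = $18,068. income exceeds $325,600 by $15,650, which is 11 full-or-partial $1,500 increments; reduction = 11 × $72 = $792, leaving $17,276. Child Care Credit: $341,250 is at or above $121,200, so the credit is $0. total $17,276 + $0 = $17,276
Soraya ($303,000): Child Tax Credit: base = 4 × $4,517 = $18,068. $303,000 is at or below the $325,600 threshold, so the full $18,068 applies. Child Care Credit: $303,000 is at or above $121,200, so the credit is $0. total $18,068 + $0 = $18,068
Difference: |$17,276 − $18,068| = $792.

$792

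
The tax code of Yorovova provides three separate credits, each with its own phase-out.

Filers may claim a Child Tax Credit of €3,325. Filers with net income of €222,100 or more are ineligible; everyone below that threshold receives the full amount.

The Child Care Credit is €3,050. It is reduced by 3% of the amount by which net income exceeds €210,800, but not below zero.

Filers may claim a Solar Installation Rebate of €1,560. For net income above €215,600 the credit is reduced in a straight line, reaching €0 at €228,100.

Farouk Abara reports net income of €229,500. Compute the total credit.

Child Tax Credit: €229,500 meets or exceeds the €222,100 cutoff, so the credit is €0.
Child Care Credit: 3% of the €18,700 excess over €210,800 is €561; credit = €3,050 − €561 = €2,489.
Solar Installation Rebate: €229,500 is at or above €228,100, so the credit is €0.
Total: €0 + €2,489 + €0 = €2,489.

€2,489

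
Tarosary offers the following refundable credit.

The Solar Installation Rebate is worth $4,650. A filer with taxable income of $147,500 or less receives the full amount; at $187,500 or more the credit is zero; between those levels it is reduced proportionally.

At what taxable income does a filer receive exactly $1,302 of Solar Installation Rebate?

$176,300

$1,302 is 1,302/4,650 of the full $4,650, so 3,348/4,650 of the $40,000 range has been used: income = $147,500 + $40,000 × 3,348/4,650 = $176,300.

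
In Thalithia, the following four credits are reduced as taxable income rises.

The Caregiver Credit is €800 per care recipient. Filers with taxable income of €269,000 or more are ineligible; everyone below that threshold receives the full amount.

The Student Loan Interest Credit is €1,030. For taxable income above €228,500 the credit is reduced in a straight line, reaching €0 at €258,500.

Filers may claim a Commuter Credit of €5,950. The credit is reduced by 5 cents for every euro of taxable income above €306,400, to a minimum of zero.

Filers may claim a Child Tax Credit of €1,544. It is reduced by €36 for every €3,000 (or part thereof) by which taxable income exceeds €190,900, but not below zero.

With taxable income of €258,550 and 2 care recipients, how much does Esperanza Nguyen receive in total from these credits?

€8,266

Caregiver Credit: base = 2 × €800 = €1,600. €258,550 is below the €269,000 cutoff, so the full €1,600 applies.
Student Loan Interest Credit: €258,550 is at or above €258,500, so the credit is €0.
Commuter Credit: €258,550 is at or below the €306,400 threshold, so the full €5,950 applies.
Child Tax Credit: income exceeds €190,900 by €67,650, which is 23 full-or-partial €3,000 increments; reduction = 23 × €36 = €828, leaving €716.
Total: €1,600 + €0 + €5,950 + €716 = €8,266.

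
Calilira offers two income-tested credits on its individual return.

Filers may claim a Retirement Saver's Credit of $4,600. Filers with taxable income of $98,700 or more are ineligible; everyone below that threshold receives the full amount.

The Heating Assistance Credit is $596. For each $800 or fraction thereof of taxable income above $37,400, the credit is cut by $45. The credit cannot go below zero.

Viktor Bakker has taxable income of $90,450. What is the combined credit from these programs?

Retirement Saver's Credit: $90,450 is below the $98,700 cutoff, so the full $4,600 applies.
Heating Assistance Credit: income exceeds $37,400 by $53,050 → 67 increments × $45 = $3,015 ≥ base, so the credit is $0.
Total: $4,600 + $0 = $4,600.

$4,600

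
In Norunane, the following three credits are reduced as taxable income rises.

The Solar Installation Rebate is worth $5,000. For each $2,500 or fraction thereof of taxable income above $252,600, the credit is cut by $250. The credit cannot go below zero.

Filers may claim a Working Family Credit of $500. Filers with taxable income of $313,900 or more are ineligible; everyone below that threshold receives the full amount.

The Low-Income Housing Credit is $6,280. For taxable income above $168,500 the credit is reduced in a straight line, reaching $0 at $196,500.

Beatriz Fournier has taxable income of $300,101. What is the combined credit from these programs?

Solar Installation Rebate: income exceeds $252,600 by $47,501 → 20 increments × $250 = $5,000 ≥ base, so the credit is $0.
Working Family Credit: $300,101 is below the $313,900 cutoff, so the full $500 applies.
Low-Income Housing Credit: $300,101 is at or above $196,500, so the credit is $0.
Total: $0 + $500 + $0 = $500.

$500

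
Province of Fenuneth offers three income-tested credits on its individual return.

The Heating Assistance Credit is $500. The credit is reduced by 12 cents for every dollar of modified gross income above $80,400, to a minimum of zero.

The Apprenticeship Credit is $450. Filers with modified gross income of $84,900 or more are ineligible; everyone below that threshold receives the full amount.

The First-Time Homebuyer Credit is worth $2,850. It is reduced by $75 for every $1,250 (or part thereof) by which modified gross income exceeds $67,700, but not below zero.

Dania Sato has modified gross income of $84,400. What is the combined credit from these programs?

$2,270

Heating Assistance Credit: 12% of the $4,000 excess over $80,400 is $480; credit = $500 − $480 = $20.
Apprenticeship Credit: $84,400 is below the $84,900 cutoff, so the full $450 applies.
First-Time Homebuyer Credit: income exceeds $67,700 by $16,700, which is 14 full-or-partial $1,250 increments; reduction = 14 × $75 = $1,050, leaving $1,800.
Total: $20 + $450 + $1,800 = $2,270.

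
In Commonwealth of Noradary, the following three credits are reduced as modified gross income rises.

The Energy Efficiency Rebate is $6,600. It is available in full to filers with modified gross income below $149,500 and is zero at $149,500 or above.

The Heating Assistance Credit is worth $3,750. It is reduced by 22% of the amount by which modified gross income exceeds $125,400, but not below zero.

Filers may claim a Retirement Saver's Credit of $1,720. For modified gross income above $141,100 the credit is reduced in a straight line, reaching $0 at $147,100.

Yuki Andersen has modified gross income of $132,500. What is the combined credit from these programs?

Energy Efficiency Rebate: $132,500 is below the $149,500 cutoff, so the full $6,600 applies.
Heating Assistance Credit: 22% of the $7,100 excess over $125,400 is $1,562; credit = $3,750 − $1,562 = $2,188.
Retirement Saver's Credit: $132,500 is at or below the $141,100 threshold, so the full $1,720 applies.
Total: $6,600 + $2,188 + $1,720 = $10,508.

$10,508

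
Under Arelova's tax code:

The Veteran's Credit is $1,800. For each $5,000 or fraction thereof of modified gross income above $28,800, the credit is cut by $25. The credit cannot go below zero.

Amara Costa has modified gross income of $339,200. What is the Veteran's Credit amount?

Veteran's Credit: income exceeds $28,800 by $310,400, which is 63 full-or-partial $5,000 increments; reduction = 63 × $25 = $1,575, leaving $225.

$225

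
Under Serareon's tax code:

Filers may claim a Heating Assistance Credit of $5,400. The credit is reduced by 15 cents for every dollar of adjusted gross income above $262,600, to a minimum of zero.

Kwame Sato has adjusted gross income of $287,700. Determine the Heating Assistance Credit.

Heating Assistance Credit: 15% of the $25,100 excess over $262,600 is $3,765; credit = $5,400 − $3,765 = $1,635.

$1,635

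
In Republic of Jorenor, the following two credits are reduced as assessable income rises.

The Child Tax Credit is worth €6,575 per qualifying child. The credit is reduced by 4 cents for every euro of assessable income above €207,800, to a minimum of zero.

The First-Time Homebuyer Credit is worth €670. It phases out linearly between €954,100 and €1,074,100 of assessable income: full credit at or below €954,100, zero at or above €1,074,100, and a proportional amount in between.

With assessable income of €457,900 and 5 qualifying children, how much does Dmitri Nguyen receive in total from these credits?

€23,541

Child Tax Credit: base = 5 × €6,575 = €32,875. 4% of the €250,100 excess over €207,800 is €10,004; credit = €32,875 − €10,004 = €22,871.
First-Time Homebuyer Credit: €457,900 is at or below the €954,100 threshold, so the full €670 applies.
Total: €22,871 + €670 = €23,541.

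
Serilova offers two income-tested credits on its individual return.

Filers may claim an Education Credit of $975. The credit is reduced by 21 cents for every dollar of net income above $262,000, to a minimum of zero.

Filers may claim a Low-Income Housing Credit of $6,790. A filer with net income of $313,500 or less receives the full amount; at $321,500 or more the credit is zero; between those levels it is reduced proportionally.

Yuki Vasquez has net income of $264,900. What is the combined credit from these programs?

$7,156

Education Credit: 21% of the $2,900 excess over $262,000 is $609; credit = $975 − $609 = $366.
Low-Income Housing Credit: $264,900 is at or below the $313,500 threshold, so the full $6,790 applies.
Total: $366 + $6,790 = $7,156.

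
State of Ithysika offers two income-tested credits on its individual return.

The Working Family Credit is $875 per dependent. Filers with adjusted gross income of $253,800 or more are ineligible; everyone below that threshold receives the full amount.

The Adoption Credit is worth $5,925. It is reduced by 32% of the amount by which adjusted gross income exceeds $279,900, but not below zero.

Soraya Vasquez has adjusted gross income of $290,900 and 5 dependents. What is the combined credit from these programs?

$2,405

Working Family Credit: base = 5 × $875 = $4,375. $290,900 meets or exceeds the $253,800 cutoff, so the credit is $0.
Adoption Credit: 32% of the $11,000 excess over $279,900 is $3,520; credit = $5,925 − $3,520 = $2,405.
Total: $0 + $2,405 = $2,405.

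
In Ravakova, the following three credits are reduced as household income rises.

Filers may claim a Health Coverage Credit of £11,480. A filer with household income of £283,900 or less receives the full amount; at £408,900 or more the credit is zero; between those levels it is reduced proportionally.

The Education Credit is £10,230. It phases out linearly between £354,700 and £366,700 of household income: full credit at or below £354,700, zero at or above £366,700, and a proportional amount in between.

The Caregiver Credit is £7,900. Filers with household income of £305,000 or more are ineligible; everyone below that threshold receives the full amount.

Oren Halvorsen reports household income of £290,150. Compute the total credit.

£29,036

Health Coverage Credit: £290,150 is £6,250 into a £125,000 phase-out range, leaving 118,750/125,000 of the credit: £11,480 × 118,750/125,000 = £10,906.
Education Credit: £290,150 is at or below the £354,700 threshold, so the full £10,230 applies.
Caregiver Credit: £290,150 is below the £305,000 cutoff, so the full £7,900 applies.
Total: £10,906 + £10,230 + £7,900 = £29,036.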